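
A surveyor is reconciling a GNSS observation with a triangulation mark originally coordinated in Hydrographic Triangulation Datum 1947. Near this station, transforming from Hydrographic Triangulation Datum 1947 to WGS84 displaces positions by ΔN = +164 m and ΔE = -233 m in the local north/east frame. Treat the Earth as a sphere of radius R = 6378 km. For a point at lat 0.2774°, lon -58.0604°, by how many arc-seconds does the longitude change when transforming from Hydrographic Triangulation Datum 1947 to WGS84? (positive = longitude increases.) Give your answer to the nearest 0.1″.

At latitude 0.2774°, cos φ = 0.999988.
One radian of longitude at latitude φ spans R cos φ, so Δλ = ΔE / (R cos φ) = -233.0 / (6378000 × 0.999988) = -3.6532e-05 rad = -7.535″.

Δλ = -7.5″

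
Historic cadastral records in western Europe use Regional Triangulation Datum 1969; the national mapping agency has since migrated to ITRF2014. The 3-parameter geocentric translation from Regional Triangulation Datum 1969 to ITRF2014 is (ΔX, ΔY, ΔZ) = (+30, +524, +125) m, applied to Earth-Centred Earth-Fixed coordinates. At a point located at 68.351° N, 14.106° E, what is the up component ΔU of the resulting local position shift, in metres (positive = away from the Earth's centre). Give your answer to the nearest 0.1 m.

ΔU = 174.0 m

At φ = 68.351°, λ = 14.106°: sin φ = 0.929461, cos φ = 0.368920, sin λ = 0.243717, cos λ = 0.969846.
ΔU = cos φ cos λ·ΔX + cos φ sin λ·ΔY + sin φ·ΔZ = (0.368920)(0.969846)(30) + (0.368920)(0.243717)(524) + (0.929461)(125) = 174.03 m.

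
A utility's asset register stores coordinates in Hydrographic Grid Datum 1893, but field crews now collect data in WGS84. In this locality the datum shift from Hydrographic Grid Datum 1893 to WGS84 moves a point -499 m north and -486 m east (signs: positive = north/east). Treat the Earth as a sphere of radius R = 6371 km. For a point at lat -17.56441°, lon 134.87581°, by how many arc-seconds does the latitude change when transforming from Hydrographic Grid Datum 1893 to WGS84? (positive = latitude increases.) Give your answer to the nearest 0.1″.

On a sphere of radius R, 1 rad of latitude = R, so Δφ = ΔN / R = -499.0 / 6371000 = -7.8324e-05 rad = -16.155″.

Δφ = -16.2″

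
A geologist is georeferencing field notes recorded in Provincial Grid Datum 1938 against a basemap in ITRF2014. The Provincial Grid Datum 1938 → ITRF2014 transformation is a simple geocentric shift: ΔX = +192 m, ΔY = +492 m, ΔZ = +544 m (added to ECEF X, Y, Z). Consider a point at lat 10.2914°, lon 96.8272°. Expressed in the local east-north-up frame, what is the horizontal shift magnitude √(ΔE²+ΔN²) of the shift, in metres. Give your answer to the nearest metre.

516 m

At φ = 10.2914°, λ = 96.8272°: sin φ = 0.178655, cos φ = 0.983912, sin λ = 0.992909, cos λ = -0.118875.
ΔE = −sin λ·ΔX + cos λ·ΔY = −(0.992909)·(192) + (-0.118875)·(492) = -249.13 m.
ΔN = −sin φ cos λ·ΔX − sin φ sin λ·ΔY + cos φ·ΔZ = −(0.178655)(-0.118875)(192) − (0.178655)(0.992909)(492) + (0.983912)(544) = 452.05 m.
Horizontal magnitude = √(ΔE² + ΔN²) = √((-249.13)² + 452.05²) = 516.15 m.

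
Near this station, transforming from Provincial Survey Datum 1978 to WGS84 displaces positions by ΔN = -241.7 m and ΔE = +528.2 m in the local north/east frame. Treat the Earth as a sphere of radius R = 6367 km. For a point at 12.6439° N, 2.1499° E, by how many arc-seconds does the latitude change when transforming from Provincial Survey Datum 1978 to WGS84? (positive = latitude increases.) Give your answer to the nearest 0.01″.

Δφ = -7.83″

On a sphere of radius R, 1 rad of latitude = R, so Δφ = ΔN / R = -241.7 / 6367000 = -3.7961e-05 rad = -7.830″.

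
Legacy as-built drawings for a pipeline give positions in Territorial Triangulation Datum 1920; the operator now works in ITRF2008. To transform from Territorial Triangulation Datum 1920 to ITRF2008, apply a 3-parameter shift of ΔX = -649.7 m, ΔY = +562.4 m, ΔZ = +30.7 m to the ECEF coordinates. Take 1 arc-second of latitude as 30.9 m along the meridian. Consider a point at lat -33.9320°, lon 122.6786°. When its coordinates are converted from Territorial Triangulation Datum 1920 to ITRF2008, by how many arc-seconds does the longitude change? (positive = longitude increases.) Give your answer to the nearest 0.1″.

Δλ = 9.5″

sin φ = -0.558209, cos φ = 0.829701, sin λ = 0.841713, cos λ = -0.539926.
East component: ΔE = −sin λ·ΔX + cos λ·ΔY = −(0.841713)(-649.7) + (-0.539926)(562.4) = 243.21 m.
1° of latitude spans 3600 × 30.90 = 111240 m; at latitude φ, 1° of longitude spans that × cos φ = 92295.9 m, so Δλ = 243.21 / 92295.9 × 3600 = 9.486″.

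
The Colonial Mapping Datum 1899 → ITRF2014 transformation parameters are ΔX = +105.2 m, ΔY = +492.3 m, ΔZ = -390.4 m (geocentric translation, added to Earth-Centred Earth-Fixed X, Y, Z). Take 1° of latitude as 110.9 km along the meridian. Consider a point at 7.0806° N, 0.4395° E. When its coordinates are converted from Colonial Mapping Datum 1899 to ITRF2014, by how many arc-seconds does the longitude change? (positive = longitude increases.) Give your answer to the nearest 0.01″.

Δλ = 16.08″

sin φ = 0.123265, cos φ = 0.992374, sin λ = 0.007671, cos λ = 0.999971.
East component: ΔE = −sin λ·ΔX + cos λ·ΔY = −(0.007671)(105.2) + (0.999971)(492.3) = 491.48 m.
1° of latitude spans 110900 m; at latitude φ, 1° of longitude spans that × cos φ = 110054.2 m, so Δλ = 491.48 / 110054.2 × 3600 = 16.077″.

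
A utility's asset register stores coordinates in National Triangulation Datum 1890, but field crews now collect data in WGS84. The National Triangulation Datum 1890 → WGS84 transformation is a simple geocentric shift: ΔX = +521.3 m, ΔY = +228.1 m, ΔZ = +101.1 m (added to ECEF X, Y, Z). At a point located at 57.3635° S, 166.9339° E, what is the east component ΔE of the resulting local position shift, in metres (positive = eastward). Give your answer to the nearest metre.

ΔE = -340 m

The local east axis at (φ, λ) is (−sin λ, cos λ, 0), so ΔE = −sin(166.9339°)·521.3 + cos(166.9339°)·228.1 = -340.05 m.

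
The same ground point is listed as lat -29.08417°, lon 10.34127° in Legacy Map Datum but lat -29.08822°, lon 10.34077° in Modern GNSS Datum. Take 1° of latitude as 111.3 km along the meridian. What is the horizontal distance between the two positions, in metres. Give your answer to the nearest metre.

453 m

Δφ = -29.08822° − -29.08417° = -0.00405°; Δλ = 10.34077° − 10.34127° = -0.00050°.
ΔN = Δφ × 111300 = -450.8 m; ΔE = Δλ × 111300 × cos(-29.08417°) = -0.00050 × 111300 × 0.873907 = -48.6 m.
Distance = √(ΔE² + ΔN²) = √((-48.6)² + (-450.8)²) = 453.4 m.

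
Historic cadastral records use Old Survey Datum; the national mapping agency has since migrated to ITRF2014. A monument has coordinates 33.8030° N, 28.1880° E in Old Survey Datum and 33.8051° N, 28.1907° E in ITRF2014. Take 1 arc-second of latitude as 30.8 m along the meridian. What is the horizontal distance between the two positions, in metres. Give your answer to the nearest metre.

Δφ = 33.8051° − 33.8030° = +0.0021°; Δλ = 28.1907° − 28.1880° = +0.0027°.
1° of latitude = 3600 × 30.80 = 110880 m.
ΔN = Δφ × 110880 = 232.8 m; ΔE = Δλ × 110880 × cos(33.8030°) = +0.0027 × 110880 × 0.830955 = 248.8 m.
Distance = √(ΔE² + ΔN²) = √(248.8² + 232.8²) = 340.7 m.

341 m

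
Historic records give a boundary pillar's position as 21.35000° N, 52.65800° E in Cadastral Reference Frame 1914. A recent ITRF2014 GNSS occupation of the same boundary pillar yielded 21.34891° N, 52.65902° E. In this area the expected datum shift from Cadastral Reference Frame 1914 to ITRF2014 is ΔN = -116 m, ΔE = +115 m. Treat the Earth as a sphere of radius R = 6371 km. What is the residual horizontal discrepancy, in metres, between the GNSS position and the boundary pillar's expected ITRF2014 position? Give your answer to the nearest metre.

11 m

Observed coordinate differences: Δφ = -0.00109°, Δλ = +0.00102°.
Converting to metres (1° lat = 111195 m, cos φ = 0.931374): observed ΔN = -121.2 m, observed ΔE = 105.6 m.
Subtracting the expected shift leaves a residual of -121.2 − (-116) = -5.2 m north and 105.6 − (115) = -9.4 m east.
Residual distance = √((-5.2)² + (-9.4)²) = 10.7 m.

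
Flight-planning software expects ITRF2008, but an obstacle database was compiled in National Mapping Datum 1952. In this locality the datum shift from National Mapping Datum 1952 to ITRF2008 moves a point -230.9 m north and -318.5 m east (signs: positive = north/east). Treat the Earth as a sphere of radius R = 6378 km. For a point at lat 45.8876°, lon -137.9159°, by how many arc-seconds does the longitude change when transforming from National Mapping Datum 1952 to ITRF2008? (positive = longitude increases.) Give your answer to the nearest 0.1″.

At latitude 45.8876°, cos φ = 0.696068.
One radian of longitude at latitude φ spans R cos φ, so Δλ = ΔE / (R cos φ) = -318.5 / (6378000 × 0.696068) = -7.1742e-05 rad = -14.798″.

Δλ = -14.8″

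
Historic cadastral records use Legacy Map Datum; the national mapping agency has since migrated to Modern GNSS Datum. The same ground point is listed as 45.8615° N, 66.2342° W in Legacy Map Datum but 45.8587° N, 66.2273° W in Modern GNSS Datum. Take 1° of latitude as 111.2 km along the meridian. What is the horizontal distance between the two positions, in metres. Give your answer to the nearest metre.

Δφ = 45.8587° − 45.8615° = -0.0028°; Δλ = -66.2273° − -66.2342° = +0.0069°.
ΔN = Δφ × 111200 = -311.4 m; ΔE = Δλ × 111200 × cos(45.8615°) = +0.0069 × 111200 × 0.696395 = 534.3 m.
Distance = √(ΔE² + ΔN²) = √(534.3² + (-311.4)²) = 618.4 m.

618 m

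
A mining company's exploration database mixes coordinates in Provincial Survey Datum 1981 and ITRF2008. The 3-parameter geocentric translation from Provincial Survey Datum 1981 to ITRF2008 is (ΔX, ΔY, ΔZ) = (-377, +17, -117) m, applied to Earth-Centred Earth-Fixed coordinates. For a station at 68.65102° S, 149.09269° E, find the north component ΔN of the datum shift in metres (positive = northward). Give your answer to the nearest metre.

ΔN = 267 m

The local north axis is (−sin φ cos λ, −sin φ sin λ, cos φ), giving ΔN = 301.270 + 8.133 − 42.594 = 266.81 m.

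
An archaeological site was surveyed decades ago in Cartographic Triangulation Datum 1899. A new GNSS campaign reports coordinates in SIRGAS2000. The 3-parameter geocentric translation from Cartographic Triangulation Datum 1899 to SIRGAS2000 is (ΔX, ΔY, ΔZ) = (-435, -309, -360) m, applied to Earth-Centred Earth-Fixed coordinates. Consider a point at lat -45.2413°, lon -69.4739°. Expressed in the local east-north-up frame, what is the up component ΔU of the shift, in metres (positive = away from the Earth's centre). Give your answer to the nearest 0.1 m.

ΔU = 352.0 m

At φ = -45.2413°, λ = -69.4739°: sin φ = -0.710078, cos φ = 0.704123, sin λ = -0.936513, cos λ = 0.350634.
ΔU = cos φ cos λ·ΔX + cos φ sin λ·ΔY + sin φ·ΔZ = (0.704123)(0.350634)(-435) + (0.704123)(-0.936513)(-309) + (-0.710078)(-360) = 351.99 m.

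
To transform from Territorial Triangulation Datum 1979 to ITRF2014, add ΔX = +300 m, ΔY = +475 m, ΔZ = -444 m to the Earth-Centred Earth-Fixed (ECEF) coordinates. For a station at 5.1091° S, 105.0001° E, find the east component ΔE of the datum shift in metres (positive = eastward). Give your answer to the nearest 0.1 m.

At φ = -5.1091°, λ = 105.0001°: sin φ = -0.089052, cos φ = 0.996027, sin λ = 0.965925, cos λ = -0.258821.
ΔE = −sin λ·ΔX + cos λ·ΔY = −(0.965925)·(300) + (-0.258821)·(475) = -412.72 m.

ΔE = -412.7 m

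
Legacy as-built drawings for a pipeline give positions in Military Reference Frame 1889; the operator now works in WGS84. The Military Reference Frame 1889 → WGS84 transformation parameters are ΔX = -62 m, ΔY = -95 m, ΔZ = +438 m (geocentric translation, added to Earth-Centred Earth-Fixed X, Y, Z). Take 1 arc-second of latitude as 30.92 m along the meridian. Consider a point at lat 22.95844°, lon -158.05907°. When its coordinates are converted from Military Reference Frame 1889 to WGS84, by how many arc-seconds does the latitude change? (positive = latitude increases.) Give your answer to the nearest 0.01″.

sin φ = 0.390063, cos φ = 0.920788, sin λ = -0.373650, cos λ = -0.927570.
North component: ΔN = −sin φ cos λ·ΔX − sin φ sin λ·ΔY + cos φ·ΔZ = −(0.390063)(-0.927570)(-62) − (0.390063)(-0.373650)(-95) + (0.920788)(438) = 367.03 m.
1° of latitude spans 3600 × 30.92 = 111312 m, so Δφ = 367.03 / 111312 × 3600 = 11.870″.

Δφ = 11.87″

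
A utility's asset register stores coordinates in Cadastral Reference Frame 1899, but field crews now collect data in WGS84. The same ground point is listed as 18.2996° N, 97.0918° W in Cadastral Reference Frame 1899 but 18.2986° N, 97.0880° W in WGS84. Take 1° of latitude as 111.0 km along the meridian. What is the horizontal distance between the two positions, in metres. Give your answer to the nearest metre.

416 m

Δφ = 18.2986° − 18.2996° = -0.0010°; Δλ = -97.0880° − -97.0918° = +0.0038°.
ΔN = Δφ × 111000 = -111.0 m; ΔE = Δλ × 111000 × cos(18.2996°) = +0.0038 × 111000 × 0.949428 = 400.5 m.
Distance = √(ΔE² + ΔN²) = √(400.5² + (-111.0)²) = 415.6 m.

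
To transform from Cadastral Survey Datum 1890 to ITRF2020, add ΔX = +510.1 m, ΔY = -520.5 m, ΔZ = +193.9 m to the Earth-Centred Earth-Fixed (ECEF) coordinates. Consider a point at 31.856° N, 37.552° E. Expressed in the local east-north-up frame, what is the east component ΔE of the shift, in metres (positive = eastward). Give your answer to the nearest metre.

ΔE = -724 m

At φ = 31.856°, λ = 37.552°: sin φ = 0.527786, cos φ = 0.849377, sin λ = 0.609481, cos λ = 0.792801.
ΔE = −sin λ·ΔX + cos λ·ΔY = −(0.609481)·(510.1) + (0.792801)·(-520.5) = -723.55 m.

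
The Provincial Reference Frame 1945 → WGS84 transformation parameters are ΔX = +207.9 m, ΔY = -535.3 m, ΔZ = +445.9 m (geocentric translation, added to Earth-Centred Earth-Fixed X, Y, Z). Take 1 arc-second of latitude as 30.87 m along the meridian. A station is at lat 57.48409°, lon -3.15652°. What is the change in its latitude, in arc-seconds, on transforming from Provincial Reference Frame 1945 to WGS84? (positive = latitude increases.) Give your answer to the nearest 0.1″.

sin φ = 0.843242, cos φ = 0.537534, sin λ = -0.055064, cos λ = 0.998483.
North component: ΔN = −sin φ cos λ·ΔX − sin φ sin λ·ΔY + cos φ·ΔZ = −(0.843242)(0.998483)(207.9) − (0.843242)(-0.055064)(-535.3) + (0.537534)(445.9) = 39.79 m.
1° of latitude spans 3600 × 30.87 = 111132 m, so Δφ = 39.79 / 111132 × 3600 = 1.289″.

Δφ = 1.3″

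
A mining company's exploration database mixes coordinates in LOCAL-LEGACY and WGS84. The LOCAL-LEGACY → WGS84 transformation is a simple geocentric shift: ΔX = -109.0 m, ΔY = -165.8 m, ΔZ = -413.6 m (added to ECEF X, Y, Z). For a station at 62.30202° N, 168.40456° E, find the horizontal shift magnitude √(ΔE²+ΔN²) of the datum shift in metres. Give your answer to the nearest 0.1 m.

316.5 m

The local east axis at (φ, λ) is (−sin λ, cos λ, 0), so ΔE = −sin(168.40456°)·(-109.0) + cos(168.40456°)·(-165.8) = 184.33 m.
The local north axis is (−sin φ cos λ, −sin φ sin λ, cos φ), giving ΔN = -94.540 + 29.507 − 192.246 = -257.28 m.
Horizontal magnitude = √(ΔE² + ΔN²) = √(184.33² + (-257.28)²) = 316.49 m.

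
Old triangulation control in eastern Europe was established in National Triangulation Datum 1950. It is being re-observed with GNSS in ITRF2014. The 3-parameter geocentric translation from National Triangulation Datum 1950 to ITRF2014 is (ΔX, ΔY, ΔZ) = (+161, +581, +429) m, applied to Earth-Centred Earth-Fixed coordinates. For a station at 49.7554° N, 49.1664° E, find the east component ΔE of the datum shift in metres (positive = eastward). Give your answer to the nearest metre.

ΔE = 258 m

The local east axis at (φ, λ) is (−sin λ, cos λ, 0), so ΔE = −sin(49.1664°)·161 + cos(49.1664°)·581 = 258.08 m.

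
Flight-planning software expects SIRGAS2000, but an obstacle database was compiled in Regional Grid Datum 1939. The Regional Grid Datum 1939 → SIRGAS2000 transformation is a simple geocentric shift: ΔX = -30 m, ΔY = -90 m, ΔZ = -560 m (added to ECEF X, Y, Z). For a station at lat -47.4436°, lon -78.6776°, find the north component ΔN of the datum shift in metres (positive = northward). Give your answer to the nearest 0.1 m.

The local north axis is (−sin φ cos λ, −sin φ sin λ, cos φ), giving ΔN = -4.339 + 65.005 − 378.737 = -318.07 m.

ΔN = -318.1 m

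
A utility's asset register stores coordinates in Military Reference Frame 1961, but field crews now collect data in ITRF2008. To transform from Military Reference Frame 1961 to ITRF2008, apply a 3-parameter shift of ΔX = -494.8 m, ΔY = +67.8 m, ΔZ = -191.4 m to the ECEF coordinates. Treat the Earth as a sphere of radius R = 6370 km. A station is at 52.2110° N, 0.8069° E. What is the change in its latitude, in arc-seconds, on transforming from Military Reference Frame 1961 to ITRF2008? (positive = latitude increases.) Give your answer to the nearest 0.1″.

sin φ = 0.790273, cos φ = 0.612755, sin λ = 0.014083, cos λ = 0.999901.
North component: ΔN = −sin φ cos λ·ΔX − sin φ sin λ·ΔY + cos φ·ΔZ = −(0.790273)(0.999901)(-494.8) − (0.790273)(0.014083)(67.8) + (0.612755)(-191.4) = 272.95 m.
1° of latitude spans πR/180 = 111177 m, so Δφ = 272.95 / 111177 × 3600 = 8.838″.

Δφ = 8.8″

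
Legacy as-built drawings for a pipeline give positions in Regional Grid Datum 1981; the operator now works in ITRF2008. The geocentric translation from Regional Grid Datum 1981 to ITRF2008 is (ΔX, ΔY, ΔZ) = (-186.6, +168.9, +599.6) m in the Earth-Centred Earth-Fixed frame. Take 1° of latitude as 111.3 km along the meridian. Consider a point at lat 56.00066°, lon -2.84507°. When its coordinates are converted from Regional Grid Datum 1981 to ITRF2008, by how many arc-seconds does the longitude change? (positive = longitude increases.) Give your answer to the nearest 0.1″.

sin φ = 0.829044, cos φ = 0.559183, sin λ = -0.049635, cos λ = 0.998767.
East component: ΔE = −sin λ·ΔX + cos λ·ΔY = −(-0.049635)(-186.6) + (0.998767)(168.9) = 159.43 m.
1° of latitude spans 111300 m; at latitude φ, 1° of longitude spans that × cos φ = 62237.1 m, so Δλ = 159.43 / 62237.1 × 3600 = 9.222″.

Δλ = 9.2″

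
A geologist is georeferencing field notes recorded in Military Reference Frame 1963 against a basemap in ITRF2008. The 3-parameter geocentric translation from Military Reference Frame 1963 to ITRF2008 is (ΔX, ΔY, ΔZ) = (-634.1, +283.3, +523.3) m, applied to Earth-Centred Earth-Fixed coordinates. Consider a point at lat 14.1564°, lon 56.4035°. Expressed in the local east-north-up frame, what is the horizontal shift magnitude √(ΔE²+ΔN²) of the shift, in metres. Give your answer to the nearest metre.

869 m

The local east axis at (φ, λ) is (−sin λ, cos λ, 0), so ΔE = −sin(56.4035°)·(-634.1) + cos(56.4035°)·283.3 = 684.94 m.
The local north axis is (−sin φ cos λ, −sin φ sin λ, cos φ), giving ΔN = 85.813 − 57.713 + 507.408 = 535.51 m.
Horizontal magnitude = √(ΔE² + ΔN²) = √(684.94² + 535.51²) = 869.43 m.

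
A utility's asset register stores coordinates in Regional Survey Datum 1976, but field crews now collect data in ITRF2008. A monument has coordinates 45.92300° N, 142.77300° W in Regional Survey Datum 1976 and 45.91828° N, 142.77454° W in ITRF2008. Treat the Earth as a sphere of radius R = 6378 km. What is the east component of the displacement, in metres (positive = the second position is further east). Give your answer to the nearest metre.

ΔE = -119 m

Δφ = 45.91828° − 45.92300° = -0.00472°; Δλ = -142.77454° − -142.77300° = -0.00154°.
1° along a meridian = πR/180 = 111317 m.
ΔN = Δφ × 111317 = -525.4 m; ΔE = Δλ × 111317 × cos(45.92300°) = -0.00154 × 111317 × 0.695624 = -119.2 m.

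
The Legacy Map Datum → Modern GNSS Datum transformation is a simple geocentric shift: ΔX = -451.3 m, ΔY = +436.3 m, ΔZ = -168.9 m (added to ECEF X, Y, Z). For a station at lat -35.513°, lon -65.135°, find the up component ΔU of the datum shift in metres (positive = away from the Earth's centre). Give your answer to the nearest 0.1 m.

The local up (radial) axis is (cos φ cos λ, cos φ sin λ, sin φ), giving ΔU = -154.464 − 322.220 + 98.112 = -378.57 m.

ΔU = -378.6 m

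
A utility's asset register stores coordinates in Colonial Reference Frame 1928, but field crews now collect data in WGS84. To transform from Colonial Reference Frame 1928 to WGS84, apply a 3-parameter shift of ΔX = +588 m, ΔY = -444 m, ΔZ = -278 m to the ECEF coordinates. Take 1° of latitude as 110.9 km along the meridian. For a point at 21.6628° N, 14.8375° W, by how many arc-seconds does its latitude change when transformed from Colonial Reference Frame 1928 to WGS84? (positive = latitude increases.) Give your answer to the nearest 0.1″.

Δφ = -16.6″

sin φ = 0.369143, cos φ = 0.929372, sin λ = -0.256078, cos λ = 0.966656.
North component: ΔN = −sin φ cos λ·ΔX − sin φ sin λ·ΔY + cos φ·ΔZ = −(0.369143)(0.966656)(588) − (0.369143)(-0.256078)(-444) + (0.929372)(-278) = -510.16 m.
1° of latitude spans 110900 m, so Δφ = -510.16 / 110900 × 3600 = -16.561″.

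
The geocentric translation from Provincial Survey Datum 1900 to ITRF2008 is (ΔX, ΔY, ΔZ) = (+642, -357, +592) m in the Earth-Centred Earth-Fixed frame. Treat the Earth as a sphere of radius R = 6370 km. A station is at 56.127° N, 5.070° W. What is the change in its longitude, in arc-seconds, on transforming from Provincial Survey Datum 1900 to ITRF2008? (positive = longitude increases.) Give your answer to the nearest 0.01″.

Δλ = -17.36″

sin φ = 0.830275, cos φ = 0.557354, sin λ = -0.088373, cos λ = 0.996087.
East component: ΔE = −sin λ·ΔX + cos λ·ΔY = −(-0.088373)(642) + (0.996087)(-357) = -298.87 m.
1° of latitude spans πR/180 = 111177 m; at latitude φ, 1° of longitude spans that × cos φ = 61965.2 m, so Δλ = -298.87 / 61965.2 × 3600 = -17.363″.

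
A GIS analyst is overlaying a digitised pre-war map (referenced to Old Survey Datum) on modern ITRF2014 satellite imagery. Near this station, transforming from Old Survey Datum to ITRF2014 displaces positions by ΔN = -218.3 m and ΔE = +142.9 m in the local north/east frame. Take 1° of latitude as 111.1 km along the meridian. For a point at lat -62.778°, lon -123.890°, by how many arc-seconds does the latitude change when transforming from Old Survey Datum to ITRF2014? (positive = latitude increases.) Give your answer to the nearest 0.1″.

Δφ = -7.1″

1° of latitude = 111.1 km, so Δφ = -218.3 / 111100 = -0.0019649° = -7.074″.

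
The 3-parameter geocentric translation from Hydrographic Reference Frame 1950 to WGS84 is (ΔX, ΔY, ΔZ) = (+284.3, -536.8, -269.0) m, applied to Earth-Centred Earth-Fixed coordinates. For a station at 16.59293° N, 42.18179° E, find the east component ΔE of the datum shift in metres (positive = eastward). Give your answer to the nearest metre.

The local east axis at (φ, λ) is (−sin λ, cos λ, 0), so ΔE = −sin(42.18179°)·284.3 + cos(42.18179°)·(-536.8) = -588.68 m.

ΔE = -589 m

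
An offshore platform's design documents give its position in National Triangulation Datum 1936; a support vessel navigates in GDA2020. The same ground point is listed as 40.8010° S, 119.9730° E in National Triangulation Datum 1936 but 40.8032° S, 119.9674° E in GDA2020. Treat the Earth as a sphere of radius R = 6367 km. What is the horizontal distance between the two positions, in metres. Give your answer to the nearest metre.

Δφ = -40.8032° − -40.8010° = -0.0022°; Δλ = 119.9674° − 119.9730° = -0.0056°.
1° along a meridian = πR/180 = 111125 m.
ΔN = Δφ × 111125 = -244.5 m; ΔE = Δλ × 111125 × cos(-40.8010°) = -0.0056 × 111125 × 0.756984 = -471.1 m.
Distance = √(ΔE² + ΔN²) = √((-471.1)² + (-244.5)²) = 530.7 m.

531 m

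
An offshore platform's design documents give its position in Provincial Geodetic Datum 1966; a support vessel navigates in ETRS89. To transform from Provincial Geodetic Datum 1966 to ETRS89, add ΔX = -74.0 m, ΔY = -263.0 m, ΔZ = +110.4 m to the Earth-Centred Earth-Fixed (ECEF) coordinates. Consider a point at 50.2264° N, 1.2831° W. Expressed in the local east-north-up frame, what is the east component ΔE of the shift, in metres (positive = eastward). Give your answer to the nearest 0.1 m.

ΔE = -264.6 m

The local east axis at (φ, λ) is (−sin λ, cos λ, 0), so ΔE = −sin(-1.2831°)·(-74.0) + cos(-1.2831°)·(-263.0) = -264.59 m.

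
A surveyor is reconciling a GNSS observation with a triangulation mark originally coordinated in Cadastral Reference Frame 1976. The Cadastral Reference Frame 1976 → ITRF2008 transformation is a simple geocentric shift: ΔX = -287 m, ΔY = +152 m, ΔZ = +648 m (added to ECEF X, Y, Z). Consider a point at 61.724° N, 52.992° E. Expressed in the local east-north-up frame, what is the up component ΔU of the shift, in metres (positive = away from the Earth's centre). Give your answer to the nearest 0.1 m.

The local up (radial) axis is (cos φ cos λ, cos φ sin λ, sin φ), giving ΔU = -81.836 + 57.500 + 570.678 = 546.34 m.

ΔU = 546.3 m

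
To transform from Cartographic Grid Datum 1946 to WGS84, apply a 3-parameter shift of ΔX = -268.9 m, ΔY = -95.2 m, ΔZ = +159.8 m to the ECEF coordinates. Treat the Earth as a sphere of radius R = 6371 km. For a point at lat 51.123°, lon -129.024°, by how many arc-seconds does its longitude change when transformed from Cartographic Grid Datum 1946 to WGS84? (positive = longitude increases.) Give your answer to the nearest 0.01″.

Δλ = -7.68″

sin φ = 0.778495, cos φ = 0.627651, sin λ = -0.776882, cos λ = -0.629646.
East component: ΔE = −sin λ·ΔX + cos λ·ΔY = −(-0.776882)(-268.9) + (-0.629646)(-95.2) = -148.96 m.
1° of latitude spans πR/180 = 111195 m; at latitude φ, 1° of longitude spans that × cos φ = 69791.6 m, so Δλ = -148.96 / 69791.6 × 3600 = -7.684″.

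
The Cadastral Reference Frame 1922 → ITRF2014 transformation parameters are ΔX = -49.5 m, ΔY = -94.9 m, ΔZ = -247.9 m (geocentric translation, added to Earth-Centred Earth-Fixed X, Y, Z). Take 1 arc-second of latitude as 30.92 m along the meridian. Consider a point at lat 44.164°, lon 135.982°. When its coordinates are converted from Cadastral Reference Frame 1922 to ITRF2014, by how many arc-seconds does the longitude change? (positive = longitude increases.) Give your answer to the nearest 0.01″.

Δλ = 4.63″

sin φ = 0.696715, cos φ = 0.717349, sin λ = 0.694884, cos λ = -0.719122.
East component: ΔE = −sin λ·ΔX + cos λ·ΔY = −(0.694884)(-49.5) + (-0.719122)(-94.9) = 102.64 m.
1° of latitude spans 3600 × 30.92 = 111312 m; at latitude φ, 1° of longitude spans that × cos φ = 79849.5 m, so Δλ = 102.64 / 79849.5 × 3600 = 4.628″.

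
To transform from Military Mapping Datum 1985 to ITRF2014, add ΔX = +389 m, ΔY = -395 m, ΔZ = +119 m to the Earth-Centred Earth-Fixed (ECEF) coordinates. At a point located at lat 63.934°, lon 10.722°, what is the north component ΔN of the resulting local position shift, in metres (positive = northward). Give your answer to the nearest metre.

At φ = 63.934°, λ = 10.722°: sin φ = 0.898288, cos φ = 0.439406, sin λ = 0.186044, cos λ = 0.982541.
ΔN = −sin φ cos λ·ΔX − sin φ sin λ·ΔY + cos φ·ΔZ = −(0.898288)(0.982541)(389) − (0.898288)(0.186044)(-395) + (0.439406)(119) = -225.03 m.

ΔN = -225 m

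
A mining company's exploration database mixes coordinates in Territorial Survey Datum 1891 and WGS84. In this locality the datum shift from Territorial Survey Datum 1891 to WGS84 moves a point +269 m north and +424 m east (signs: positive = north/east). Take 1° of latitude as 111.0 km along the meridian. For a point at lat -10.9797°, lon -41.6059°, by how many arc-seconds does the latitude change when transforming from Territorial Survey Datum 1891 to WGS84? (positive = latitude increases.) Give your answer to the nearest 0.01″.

1° of latitude = 111.0 km, so Δφ = 269.0 / 111000 = 0.0024234° = 8.724″.

Δφ = 8.72″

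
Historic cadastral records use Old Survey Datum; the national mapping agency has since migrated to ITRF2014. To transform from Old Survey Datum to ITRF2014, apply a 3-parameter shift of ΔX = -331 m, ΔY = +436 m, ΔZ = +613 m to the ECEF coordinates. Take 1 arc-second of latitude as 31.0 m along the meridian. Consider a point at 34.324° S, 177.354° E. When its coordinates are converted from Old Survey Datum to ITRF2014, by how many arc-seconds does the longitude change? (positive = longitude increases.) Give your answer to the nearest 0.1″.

Δλ = -16.4″

sin φ = -0.563872, cos φ = 0.825862, sin λ = 0.046165, cos λ = -0.998934.
East component: ΔE = −sin λ·ΔX + cos λ·ΔY = −(0.046165)(-331) + (-0.998934)(436) = -420.25 m.
1° of latitude spans 3600 × 31.00 = 111600 m; at latitude φ, 1° of longitude spans that × cos φ = 92166.2 m, so Δλ = -420.25 / 92166.2 × 3600 = -16.415″.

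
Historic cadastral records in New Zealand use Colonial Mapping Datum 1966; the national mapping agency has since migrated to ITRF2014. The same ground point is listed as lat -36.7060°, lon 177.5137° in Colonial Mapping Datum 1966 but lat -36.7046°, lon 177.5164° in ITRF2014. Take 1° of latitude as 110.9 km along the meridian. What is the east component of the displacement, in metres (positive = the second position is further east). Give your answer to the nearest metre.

ΔE = 240 m

Δφ = -36.7046° − -36.7060° = +0.0014°; Δλ = 177.5164° − 177.5137° = +0.0027°.
ΔN = Δφ × 110900 = 155.3 m; ΔE = Δλ × 110900 × cos(-36.7060°) = +0.0027 × 110900 × 0.801713 = 240.1 m.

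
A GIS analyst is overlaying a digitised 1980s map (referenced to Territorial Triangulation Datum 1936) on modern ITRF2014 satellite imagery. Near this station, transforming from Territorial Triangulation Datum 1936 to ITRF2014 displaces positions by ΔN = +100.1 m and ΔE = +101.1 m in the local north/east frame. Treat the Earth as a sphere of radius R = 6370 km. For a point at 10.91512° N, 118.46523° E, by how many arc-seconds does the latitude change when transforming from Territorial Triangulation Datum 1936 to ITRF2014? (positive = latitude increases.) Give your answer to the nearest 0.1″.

On a sphere of radius R, 1 rad of latitude = R, so Δφ = ΔN / R = 100.1 / 6370000 = 1.5714e-05 rad = 3.241″.

Δφ = 3.2″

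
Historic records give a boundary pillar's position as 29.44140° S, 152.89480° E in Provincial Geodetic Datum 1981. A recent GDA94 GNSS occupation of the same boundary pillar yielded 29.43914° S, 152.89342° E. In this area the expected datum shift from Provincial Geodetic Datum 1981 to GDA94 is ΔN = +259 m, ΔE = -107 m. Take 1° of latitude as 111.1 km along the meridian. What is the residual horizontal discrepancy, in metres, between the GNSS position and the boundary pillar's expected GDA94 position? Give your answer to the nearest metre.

Observed coordinate differences: Δφ = +0.00226°, Δλ = -0.00138°.
Converting to metres (1° lat = 111100 m, cos φ = 0.870859): observed ΔN = 251.1 m, observed ΔE = -133.5 m.
Subtracting the expected shift leaves a residual of 251.1 − (259) = -7.9 m north and -133.5 − (-107) = -26.5 m east.
Residual distance = √((-7.9)² + (-26.5)²) = 27.7 m.

28 m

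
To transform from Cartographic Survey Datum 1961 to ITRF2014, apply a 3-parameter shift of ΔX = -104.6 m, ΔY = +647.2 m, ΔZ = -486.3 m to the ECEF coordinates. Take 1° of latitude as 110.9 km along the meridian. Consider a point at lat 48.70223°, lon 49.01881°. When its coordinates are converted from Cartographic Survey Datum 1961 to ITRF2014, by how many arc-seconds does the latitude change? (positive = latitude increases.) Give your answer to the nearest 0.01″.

Δφ = -20.66″

sin φ = 0.751290, cos φ = 0.659972, sin λ = 0.754925, cos λ = 0.655811.
North component: ΔN = −sin φ cos λ·ΔX − sin φ sin λ·ΔY + cos φ·ΔZ = −(0.751290)(0.655811)(-104.6) − (0.751290)(0.754925)(647.2) + (0.659972)(-486.3) = -636.48 m.
1° of latitude spans 110900 m, so Δφ = -636.48 / 110900 × 3600 = -20.661″.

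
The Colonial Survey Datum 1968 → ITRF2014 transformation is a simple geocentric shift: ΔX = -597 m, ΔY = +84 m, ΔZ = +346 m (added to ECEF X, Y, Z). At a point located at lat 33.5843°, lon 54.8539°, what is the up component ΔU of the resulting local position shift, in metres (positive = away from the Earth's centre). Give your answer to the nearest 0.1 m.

At φ = 33.5843°, λ = 54.8539°: sin φ = 0.553163, cos φ = 0.833073, sin λ = 0.817687, cos λ = 0.575663.
ΔU = cos φ cos λ·ΔX + cos φ sin λ·ΔY + sin φ·ΔZ = (0.833073)(0.575663)(-597) + (0.833073)(0.817687)(84) + (0.553163)(346) = -37.69 m.

ΔU = -37.7 m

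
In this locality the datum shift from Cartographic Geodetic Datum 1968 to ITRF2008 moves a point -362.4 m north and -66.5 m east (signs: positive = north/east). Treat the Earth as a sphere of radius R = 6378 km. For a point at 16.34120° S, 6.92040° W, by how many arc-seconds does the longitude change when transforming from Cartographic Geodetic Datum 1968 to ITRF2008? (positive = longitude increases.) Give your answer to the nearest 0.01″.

Δλ = -2.24″

At latitude -16.34120°, cos φ = 0.959603.
One radian of longitude at latitude φ spans R cos φ, so Δλ = ΔE / (R cos φ) = -66.5 / (6378000 × 0.959603) = -1.0865e-05 rad = -2.241″.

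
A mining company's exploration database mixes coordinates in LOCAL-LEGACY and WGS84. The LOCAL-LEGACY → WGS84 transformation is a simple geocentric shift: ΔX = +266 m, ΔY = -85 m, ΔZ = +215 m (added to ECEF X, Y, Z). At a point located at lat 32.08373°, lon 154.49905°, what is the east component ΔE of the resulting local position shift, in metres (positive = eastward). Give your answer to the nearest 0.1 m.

At φ = 32.08373°, λ = 154.49905°: sin φ = 0.531158, cos φ = 0.847273, sin λ = 0.430526, cos λ = -0.902578.
ΔE = −sin λ·ΔX + cos λ·ΔY = −(0.430526)·(266) + (-0.902578)·(-85) = -37.80 m.

ΔE = -37.8 m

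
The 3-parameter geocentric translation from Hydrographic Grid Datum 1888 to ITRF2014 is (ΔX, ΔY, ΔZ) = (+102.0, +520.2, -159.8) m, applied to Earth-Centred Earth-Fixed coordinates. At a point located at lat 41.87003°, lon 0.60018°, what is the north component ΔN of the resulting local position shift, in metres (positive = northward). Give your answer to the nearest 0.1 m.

The local north axis is (−sin φ cos λ, −sin φ sin λ, cos φ), giving ΔN = -68.075 − 3.637 − 118.997 = -190.71 m.

ΔN = -190.7 m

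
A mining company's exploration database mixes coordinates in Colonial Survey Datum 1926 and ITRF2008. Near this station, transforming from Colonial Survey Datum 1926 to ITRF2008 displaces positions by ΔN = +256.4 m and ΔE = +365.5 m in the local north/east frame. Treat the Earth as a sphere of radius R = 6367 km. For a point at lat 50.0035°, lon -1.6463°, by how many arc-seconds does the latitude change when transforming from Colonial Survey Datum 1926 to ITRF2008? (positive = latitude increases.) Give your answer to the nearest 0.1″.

Δφ = 8.3″

On a sphere of radius R, 1 rad of latitude = R, so Δφ = ΔN / R = 256.4 / 6367000 = 4.0270e-05 rad = 8.306″.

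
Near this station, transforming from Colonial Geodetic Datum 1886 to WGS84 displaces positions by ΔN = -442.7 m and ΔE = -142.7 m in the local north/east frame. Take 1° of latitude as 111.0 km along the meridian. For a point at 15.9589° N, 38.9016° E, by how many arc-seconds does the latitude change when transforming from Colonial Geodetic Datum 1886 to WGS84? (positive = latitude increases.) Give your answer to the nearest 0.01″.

1° of latitude = 111.0 km, so Δφ = -442.7 / 111000 = -0.0039883° = -14.358″.

Δφ = -14.36″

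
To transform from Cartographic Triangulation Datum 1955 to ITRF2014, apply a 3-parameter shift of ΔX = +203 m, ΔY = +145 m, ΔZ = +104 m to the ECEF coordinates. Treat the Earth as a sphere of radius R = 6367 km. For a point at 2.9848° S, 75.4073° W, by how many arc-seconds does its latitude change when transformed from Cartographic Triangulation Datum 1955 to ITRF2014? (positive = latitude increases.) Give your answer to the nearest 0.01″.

sin φ = -0.052071, cos φ = 0.998643, sin λ = -0.967741, cos λ = 0.251946.
North component: ΔN = −sin φ cos λ·ΔX − sin φ sin λ·ΔY + cos φ·ΔZ = −(-0.052071)(0.251946)(203) − (-0.052071)(-0.967741)(145) + (0.998643)(104) = 99.22 m.
1° of latitude spans πR/180 = 111125 m, so Δφ = 99.22 / 111125 × 3600 = 3.214″.

Δφ = 3.21″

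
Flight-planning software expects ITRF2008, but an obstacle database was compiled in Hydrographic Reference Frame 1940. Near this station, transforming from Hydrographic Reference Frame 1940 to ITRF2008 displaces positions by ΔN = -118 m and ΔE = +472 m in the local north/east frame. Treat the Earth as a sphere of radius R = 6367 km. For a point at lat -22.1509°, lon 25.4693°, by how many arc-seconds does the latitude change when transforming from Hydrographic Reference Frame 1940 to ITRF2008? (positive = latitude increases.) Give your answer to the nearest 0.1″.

Δφ = -3.8″

On a sphere of radius R, 1 rad of latitude = R, so Δφ = ΔN / R = -118.0 / 6367000 = -1.8533e-05 rad = -3.823″.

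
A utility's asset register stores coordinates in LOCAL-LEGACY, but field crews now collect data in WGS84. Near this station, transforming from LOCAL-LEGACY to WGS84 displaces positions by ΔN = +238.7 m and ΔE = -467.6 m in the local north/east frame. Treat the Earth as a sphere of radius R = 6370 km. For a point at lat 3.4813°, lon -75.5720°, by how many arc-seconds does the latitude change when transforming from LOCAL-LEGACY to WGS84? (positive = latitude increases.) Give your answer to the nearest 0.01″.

On a sphere of radius R, 1 rad of latitude = R, so Δφ = ΔN / R = 238.7 / 6370000 = 3.7473e-05 rad = 7.729″.

Δφ = 7.73″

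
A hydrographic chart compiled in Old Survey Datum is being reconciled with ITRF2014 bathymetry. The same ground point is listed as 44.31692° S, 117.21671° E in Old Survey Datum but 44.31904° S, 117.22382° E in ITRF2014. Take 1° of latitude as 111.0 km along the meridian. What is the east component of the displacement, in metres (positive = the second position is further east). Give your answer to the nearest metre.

ΔE = 565 m

Δφ = -44.31904° − -44.31692° = -0.00212°; Δλ = 117.22382° − 117.21671° = +0.00711°.
ΔN = Δφ × 111000 = -235.3 m; ΔE = Δλ × 111000 × cos(-44.31692°) = +0.00711 × 111000 × 0.715486 = 564.7 m.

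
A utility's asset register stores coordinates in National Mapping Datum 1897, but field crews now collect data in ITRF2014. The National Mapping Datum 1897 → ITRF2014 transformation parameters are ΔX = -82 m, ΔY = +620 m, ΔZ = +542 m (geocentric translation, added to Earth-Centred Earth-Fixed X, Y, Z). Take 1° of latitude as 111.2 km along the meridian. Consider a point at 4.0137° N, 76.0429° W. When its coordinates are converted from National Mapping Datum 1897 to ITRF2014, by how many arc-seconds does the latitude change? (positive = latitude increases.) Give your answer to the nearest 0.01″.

sin φ = 0.069995, cos φ = 0.997547, sin λ = -0.970477, cos λ = 0.241195.
North component: ΔN = −sin φ cos λ·ΔX − sin φ sin λ·ΔY + cos φ·ΔZ = −(0.069995)(0.241195)(-82) − (0.069995)(-0.970477)(620) + (0.997547)(542) = 584.17 m.
1° of latitude spans 111200 m, so Δφ = 584.17 / 111200 × 3600 = 18.912″.

Δφ = 18.91″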